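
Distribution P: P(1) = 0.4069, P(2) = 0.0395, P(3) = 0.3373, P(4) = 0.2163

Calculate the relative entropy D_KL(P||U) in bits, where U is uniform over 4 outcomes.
0.2814 bits

U(i) = 1/4 for all i

D_KL(P||U) = Σ P(x) log₂(P(x) / (1/4))
           = Σ P(x) log₂(P(x)) + log₂(4)
           = log₂(4) - H(P)

H(P) = -Σ P(x) log₂(P(x)):
  -P(1)·log₂(P(1)) = -(0.4069)·log₂(0.4069) = 0.52785
  -P(2)·log₂(P(2)) = -(0.0395)·log₂(0.0395) = 0.18415
  -P(3)·log₂(P(3)) = -(0.3373)·log₂(0.3373) = 0.52885
  -P(4)·log₂(P(4)) = -(0.2163)·log₂(0.2163) = 0.47778
H(P) = 0.52785 + 0.18415 + 0.52885 + 0.47778 = 1.71863 bits

log₂(4) = 2.00000 bits

D_KL(P||U) = 2.00000 - 1.71863 = 0.28137 ≈ 0.2814 bits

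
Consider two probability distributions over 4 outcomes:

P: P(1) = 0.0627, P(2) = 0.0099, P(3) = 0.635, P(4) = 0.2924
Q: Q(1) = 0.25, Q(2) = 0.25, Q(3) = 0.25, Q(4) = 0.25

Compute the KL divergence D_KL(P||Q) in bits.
0.7488 bits

D_KL(P||Q) = Σ P(x) log₂(P(x)/Q(x))

Computing term by term:
  P(1)·log₂(P(1)/Q(1)) = 0.0627·log₂(0.0627/0.25) = -0.12511
  P(2)·log₂(P(2)/Q(2)) = 0.0099·log₂(0.0099/0.25) = -0.04612
  P(3)·log₂(P(3)/Q(3)) = 0.635·log₂(0.635/0.25) = 0.85397
  P(4)·log₂(P(4)/Q(4)) = 0.2924·log₂(0.2924/0.25) = 0.06609

D_KL(P||Q) = -0.12511 - 0.04612 + 0.85397 + 0.06609 = 0.74883 ≈ 0.7488 bits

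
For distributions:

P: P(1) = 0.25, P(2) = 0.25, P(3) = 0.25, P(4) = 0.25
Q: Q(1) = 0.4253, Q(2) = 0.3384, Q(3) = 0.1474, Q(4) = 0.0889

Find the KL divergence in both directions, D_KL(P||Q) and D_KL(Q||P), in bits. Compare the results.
D_KL(P||Q) = 0.2626 bits, D_KL(Q||P) = 0.2289 bits. D_KL(P||Q) is larger than D_KL(Q||P) by 0.0337 bits; the two directions differ.

D_KL(P||Q) = Σ P(x) log₂(P(x)/Q(x))

Computing term by term:
  P(1)·log₂(P(1)/Q(1)) = 0.25·log₂(0.25/0.4253) = -0.19164
  P(2)·log₂(P(2)/Q(2)) = 0.25·log₂(0.25/0.3384) = -0.10920
  P(3)·log₂(P(3)/Q(3)) = 0.25·log₂(0.25/0.1474) = 0.19055
  P(4)·log₂(P(4)/Q(4)) = 0.25·log₂(0.25/0.0889) = 0.37292

D_KL(P||Q) = -0.19164 - 0.10920 + 0.19055 + 0.37292 = 0.26263 ≈ 0.2626 bits

D_KL(Q||P) = Σ Q(x) log₂(Q(x)/P(x))

Computing term by term:
  Q(1)·log₂(Q(1)/P(1)) = 0.4253·log₂(0.4253/0.25) = 0.32601
  Q(2)·log₂(Q(2)/P(2)) = 0.3384·log₂(0.3384/0.25) = 0.14781
  Q(3)·log₂(Q(3)/P(3)) = 0.1474·log₂(0.1474/0.25) = -0.11235
  Q(4)·log₂(Q(4)/P(4)) = 0.0889·log₂(0.0889/0.25) = -0.13261

D_KL(Q||P) = 0.32601 + 0.14781 - 0.11235 - 0.13261 = 0.22886 ≈ 0.2289 bits

These are NOT equal (difference: 0.0337 bits). KL divergence is asymmetric: D_KL(P||Q) ≠ D_KL(Q||P) in general.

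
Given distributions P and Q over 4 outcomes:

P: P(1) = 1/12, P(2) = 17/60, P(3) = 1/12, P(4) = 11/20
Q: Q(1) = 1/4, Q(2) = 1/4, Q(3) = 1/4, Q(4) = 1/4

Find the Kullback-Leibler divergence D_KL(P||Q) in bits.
0.4126 bits

D_KL(P||Q) = Σ P(x) log₂(P(x)/Q(x))

Computing term by term:
  P(1)·log₂(P(1)/Q(1)) = (1/12)·log₂((1/12)/(1/4)) = -0.13208
  P(2)·log₂(P(2)/Q(2)) = (17/60)·log₂((17/60)/(1/4)) = 0.05116
  P(3)·log₂(P(3)/Q(3)) = (1/12)·log₂((1/12)/(1/4)) = -0.13208
  P(4)·log₂(P(4)/Q(4)) = (11/20)·log₂((11/20)/(1/4)) = 0.62563

D_KL(P||Q) = -0.13208 + 0.05116 - 0.13208 + 0.62563 = 0.41263 ≈ 0.4126 bits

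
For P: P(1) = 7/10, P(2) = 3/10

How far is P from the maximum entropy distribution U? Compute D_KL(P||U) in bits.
0.1187 bits

U(i) = 1/2 for all i

D_KL(P||U) = Σ P(x) log₂(P(x) / (1/2))
           = Σ P(x) log₂(P(x)) + log₂(2)
           = log₂(2) - H(P)

H(P) = -Σ P(x) log₂(P(x)):
  -P(1)·log₂(P(1)) = -(7/10)·log₂(7/10) = 0.36020
  -P(2)·log₂(P(2)) = -(3/10)·log₂(3/10) = 0.52109
H(P) = 0.36020 + 0.52109 = 0.88129 bits

log₂(2) = 1.00000 bits

D_KL(P||U) = 1.00000 - 0.88129 = 0.11871 ≈ 0.1187 bits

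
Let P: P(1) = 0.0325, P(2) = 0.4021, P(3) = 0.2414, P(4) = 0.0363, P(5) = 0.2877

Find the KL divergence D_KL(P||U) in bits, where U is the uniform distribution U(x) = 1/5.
0.4470 bits

U(i) = 1/5 for all i

D_KL(P||U) = Σ P(x) log₂(P(x) / (1/5))
           = Σ P(x) log₂(P(x)) + log₂(5)
           = log₂(5) - H(P)

H(P) = -Σ P(x) log₂(P(x)):
  -P(1)·log₂(P(1)) = -(0.0325)·log₂(0.0325) = 0.16066
  -P(2)·log₂(P(2)) = -(0.4021)·log₂(0.4021) = 0.52851
  -P(3)·log₂(P(3)) = -(0.2414)·log₂(0.2414) = 0.49499
  -P(4)·log₂(P(4)) = -(0.0363)·log₂(0.0363) = 0.17366
  -P(5)·log₂(P(5)) = -(0.2877)·log₂(0.2877) = 0.51710
H(P) = 0.16066 + 0.52851 + 0.49499 + 0.17366 + 0.51710 = 1.87492 bits

log₂(5) = 2.32193 bits

D_KL(P||U) = 2.32193 - 1.87492 = 0.44701 ≈ 0.4470 bits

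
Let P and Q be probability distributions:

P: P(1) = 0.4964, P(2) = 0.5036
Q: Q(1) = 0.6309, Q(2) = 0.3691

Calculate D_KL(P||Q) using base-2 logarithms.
0.0540 bits

D_KL(P||Q) = Σ P(x) log₂(P(x)/Q(x))

Computing term by term:
  P(1)·log₂(P(1)/Q(1)) = 0.4964·log₂(0.4964/0.6309) = -0.17171
  P(2)·log₂(P(2)/Q(2)) = 0.5036·log₂(0.5036/0.3691) = 0.22575

D_KL(P||Q) = -0.17171 + 0.22575 = 0.05404 ≈ 0.0540 bits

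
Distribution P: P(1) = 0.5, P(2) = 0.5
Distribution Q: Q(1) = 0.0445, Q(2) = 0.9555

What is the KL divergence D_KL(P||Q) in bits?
1.2779 bits

D_KL(P||Q) = Σ P(x) log₂(P(x)/Q(x))

Computing term by term:
  P(1)·log₂(P(1)/Q(1)) = 0.5·log₂(0.5/0.0445) = 1.74503
  P(2)·log₂(P(2)/Q(2)) = 0.5·log₂(0.5/0.9555) = -0.46716

D_KL(P||Q) = 1.74503 - 0.46716 = 1.27787 ≈ 1.2779 bits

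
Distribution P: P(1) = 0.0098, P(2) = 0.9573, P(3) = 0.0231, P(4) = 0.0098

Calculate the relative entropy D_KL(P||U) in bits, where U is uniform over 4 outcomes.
1.6834 bits

U(i) = 1/4 for all i

D_KL(P||U) = Σ P(x) log₂(P(x) / (1/4))
           = Σ P(x) log₂(P(x)) + log₂(4)
           = log₂(4) - H(P)

H(P) = -Σ P(x) log₂(P(x)):
  -P(1)·log₂(P(1)) = -(0.0098)·log₂(0.0098) = 0.06540
  -P(2)·log₂(P(2)) = -(0.9573)·log₂(0.9573) = 0.06027
  -P(3)·log₂(P(3)) = -(0.0231)·log₂(0.0231) = 0.12557
  -P(4)·log₂(P(4)) = -(0.0098)·log₂(0.0098) = 0.06540
H(P) = 0.06540 + 0.06027 + 0.12557 + 0.06540 = 0.31664 bits

log₂(4) = 2.00000 bits

D_KL(P||U) = 2.00000 - 0.31664 = 1.68336 ≈ 1.6834 bits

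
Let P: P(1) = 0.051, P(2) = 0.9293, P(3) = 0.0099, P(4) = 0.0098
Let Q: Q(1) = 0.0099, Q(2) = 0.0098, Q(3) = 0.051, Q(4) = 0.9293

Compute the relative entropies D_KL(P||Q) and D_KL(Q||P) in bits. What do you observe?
D_KL(P||Q) = 6.1358 bits, D_KL(Q||P) = 6.1358 bits. The two directions give the same value here, because Q is a self-inverse relabeling of P; in general KL divergence is asymmetric.

D_KL(P||Q) = Σ P(x) log₂(P(x)/Q(x))

Computing term by term:
  P(1)·log₂(P(1)/Q(1)) = 0.051·log₂(0.051/0.0099) = 0.12061
  P(2)·log₂(P(2)/Q(2)) = 0.9293·log₂(0.9293/0.0098) = 6.10292
  P(3)·log₂(P(3)/Q(3)) = 0.0099·log₂(0.0099/0.051) = -0.02341
  P(4)·log₂(P(4)/Q(4)) = 0.0098·log₂(0.0098/0.9293) = -0.06436

D_KL(P||Q) = 0.12061 + 6.10292 - 0.02341 - 0.06436 = 6.13576 ≈ 6.1358 bits

D_KL(Q||P) = Σ Q(x) log₂(Q(x)/P(x))

Computing term by term:
  Q(1)·log₂(Q(1)/P(1)) = 0.0099·log₂(0.0099/0.051) = -0.02341
  Q(2)·log₂(Q(2)/P(2)) = 0.0098·log₂(0.0098/0.9293) = -0.06436
  Q(3)·log₂(Q(3)/P(3)) = 0.051·log₂(0.051/0.0099) = 0.12061
  Q(4)·log₂(Q(4)/P(4)) = 0.9293·log₂(0.9293/0.0098) = 6.10292

D_KL(Q||P) = -0.02341 - 0.06436 + 0.12061 + 6.10292 = 6.13576 ≈ 6.1358 bits

These ARE equal here. Q is P with outcomes relabeled (Q(1) = P(3), Q(2) = P(4), Q(3) = P(1), Q(4) = P(2)) by a relabeling that is its own inverse, so the two sums contain exactly the same terms in a different order. This is a special case — KL divergence is not symmetric in general: D_KL(P||Q) ≠ D_KL(Q||P) for most P, Q.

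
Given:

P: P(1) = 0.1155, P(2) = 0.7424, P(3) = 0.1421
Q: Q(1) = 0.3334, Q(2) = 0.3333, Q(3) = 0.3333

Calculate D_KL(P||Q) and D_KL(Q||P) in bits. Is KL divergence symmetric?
D_KL(P||Q) = 0.5063 bits, D_KL(Q||P) = 0.5347 bits. No, KL divergence is not symmetric.

D_KL(P||Q) = Σ P(x) log₂(P(x)/Q(x))

Computing term by term:
  P(1)·log₂(P(1)/Q(1)) = 0.1155·log₂(0.1155/0.3334) = -0.17664
  P(2)·log₂(P(2)/Q(2)) = 0.7424·log₂(0.7424/0.3333) = 0.85775
  P(3)·log₂(P(3)/Q(3)) = 0.1421·log₂(0.1421/0.3333) = -0.17477

D_KL(P||Q) = -0.17664 + 0.85775 - 0.17477 = 0.50634 ≈ 0.5063 bits

D_KL(Q||P) = Σ Q(x) log₂(Q(x)/P(x))

Computing term by term:
  Q(1)·log₂(Q(1)/P(1)) = 0.3334·log₂(0.3334/0.1155) = 0.50989
  Q(2)·log₂(Q(2)/P(2)) = 0.3333·log₂(0.3333/0.7424) = -0.38509
  Q(3)·log₂(Q(3)/P(3)) = 0.3333·log₂(0.3333/0.1421) = 0.40993

D_KL(Q||P) = 0.50989 - 0.38509 + 0.40993 = 0.53473 ≈ 0.5347 bits

These are NOT equal (difference: 0.0284 bits). KL divergence is asymmetric: D_KL(P||Q) ≠ D_KL(Q||P) in general.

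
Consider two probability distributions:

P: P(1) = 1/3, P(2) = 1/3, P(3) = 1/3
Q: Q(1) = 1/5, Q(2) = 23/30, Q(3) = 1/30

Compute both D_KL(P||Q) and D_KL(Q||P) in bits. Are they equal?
D_KL(P||Q) = 0.9524 bits, D_KL(Q||P) = 0.6631 bits. No, they are not equal.

D_KL(P||Q) = Σ P(x) log₂(P(x)/Q(x))

Computing term by term:
  P(1)·log₂(P(1)/Q(1)) = (1/3)·log₂((1/3)/(1/5)) = 0.24566
  P(2)·log₂(P(2)/Q(2)) = (1/3)·log₂((1/3)/(23/30)) = -0.40054
  P(3)·log₂(P(3)/Q(3)) = (1/3)·log₂((1/3)/(1/30)) = 1.10731

D_KL(P||Q) = 0.24566 - 0.40054 + 1.10731 = 0.95243 ≈ 0.9524 bits

D_KL(Q||P) = Σ Q(x) log₂(Q(x)/P(x))

Computing term by term:
  Q(1)·log₂(Q(1)/P(1)) = (1/5)·log₂((1/5)/(1/3)) = -0.14739
  Q(2)·log₂(Q(2)/P(2)) = (23/30)·log₂((23/30)/(1/3)) = 0.92125
  Q(3)·log₂(Q(3)/P(3)) = (1/30)·log₂((1/30)/(1/3)) = -0.11073

D_KL(Q||P) = -0.14739 + 0.92125 - 0.11073 = 0.66313 ≈ 0.6631 bits

These are NOT equal (difference: 0.2893 bits). KL divergence is asymmetric: D_KL(P||Q) ≠ D_KL(Q||P) in general.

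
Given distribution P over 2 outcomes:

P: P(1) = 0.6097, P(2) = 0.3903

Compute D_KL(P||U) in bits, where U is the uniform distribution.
0.0350 bits

U(i) = 1/2 for all i

D_KL(P||U) = Σ P(x) log₂(P(x) / (1/2))
           = Σ P(x) log₂(P(x)) + log₂(2)
           = log₂(2) - H(P)

H(P) = -Σ P(x) log₂(P(x)):
  -P(1)·log₂(P(1)) = -(0.6097)·log₂(0.6097) = 0.43522
  -P(2)·log₂(P(2)) = -(0.3903)·log₂(0.3903) = 0.52977
H(P) = 0.43522 + 0.52977 = 0.96499 bits

log₂(2) = 1.00000 bits

D_KL(P||U) = 1.00000 - 0.96499 = 0.03501 ≈ 0.0350 bits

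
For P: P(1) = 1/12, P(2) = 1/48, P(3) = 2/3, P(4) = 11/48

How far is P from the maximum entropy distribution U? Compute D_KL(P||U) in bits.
0.7078 bits

U(i) = 1/4 for all i

D_KL(P||U) = Σ P(x) log₂(P(x) / (1/4))
           = Σ P(x) log₂(P(x)) + log₂(4)
           = log₂(4) - H(P)

H(P) = -Σ P(x) log₂(P(x)):
  -P(1)·log₂(P(1)) = -(1/12)·log₂(1/12) = 0.29875
  -P(2)·log₂(P(2)) = -(1/48)·log₂(1/48) = 0.11635
  -P(3)·log₂(P(3)) = -(2/3)·log₂(2/3) = 0.38998
  -P(4)·log₂(P(4)) = -(11/48)·log₂(11/48) = 0.48710
H(P) = 0.29875 + 0.11635 + 0.38998 + 0.48710 = 1.29218 bits

log₂(4) = 2.00000 bits

D_KL(P||U) = 2.00000 - 1.29218 = 0.70782 ≈ 0.7078 bits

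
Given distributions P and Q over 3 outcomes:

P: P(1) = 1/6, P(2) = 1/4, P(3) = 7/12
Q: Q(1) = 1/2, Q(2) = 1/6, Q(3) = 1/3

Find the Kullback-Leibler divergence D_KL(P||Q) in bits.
0.3530 bits

D_KL(P||Q) = Σ P(x) log₂(P(x)/Q(x))

Computing term by term:
  P(1)·log₂(P(1)/Q(1)) = (1/6)·log₂((1/6)/(1/2)) = -0.26416
  P(2)·log₂(P(2)/Q(2)) = (1/4)·log₂((1/4)/(1/6)) = 0.14624
  P(3)·log₂(P(3)/Q(3)) = (7/12)·log₂((7/12)/(1/3)) = 0.47096

D_KL(P||Q) = -0.26416 + 0.14624 + 0.47096 = 0.35304 ≈ 0.3530 bits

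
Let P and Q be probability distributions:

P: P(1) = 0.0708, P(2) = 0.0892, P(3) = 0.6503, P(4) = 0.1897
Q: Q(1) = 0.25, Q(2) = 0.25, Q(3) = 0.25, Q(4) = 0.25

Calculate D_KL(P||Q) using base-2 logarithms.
0.5599 bits

D_KL(P||Q) = Σ P(x) log₂(P(x)/Q(x))

Computing term by term:
  P(1)·log₂(P(1)/Q(1)) = 0.0708·log₂(0.0708/0.25) = -0.12886
  P(2)·log₂(P(2)/Q(2)) = 0.0892·log₂(0.0892/0.25) = -0.13262
  P(3)·log₂(P(3)/Q(3)) = 0.6503·log₂(0.6503/0.25) = 0.89688
  P(4)·log₂(P(4)/Q(4)) = 0.1897·log₂(0.1897/0.25) = -0.07554

D_KL(P||Q) = -0.12886 - 0.13262 + 0.89688 - 0.07554 = 0.55986 ≈ 0.5599 bits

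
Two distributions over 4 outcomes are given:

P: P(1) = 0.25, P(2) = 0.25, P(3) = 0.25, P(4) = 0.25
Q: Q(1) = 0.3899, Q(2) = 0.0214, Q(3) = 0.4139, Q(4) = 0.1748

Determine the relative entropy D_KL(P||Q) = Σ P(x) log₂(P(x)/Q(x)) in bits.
0.6735 bits

D_KL(P||Q) = Σ P(x) log₂(P(x)/Q(x))

Computing term by term:
  P(1)·log₂(P(1)/Q(1)) = 0.25·log₂(0.25/0.3899) = -0.16029
  P(2)·log₂(P(2)/Q(2)) = 0.25·log₂(0.25/0.0214) = 0.88656
  P(3)·log₂(P(3)/Q(3)) = 0.25·log₂(0.25/0.4139) = -0.18184
  P(4)·log₂(P(4)/Q(4)) = 0.25·log₂(0.25/0.1748) = 0.12906

D_KL(P||Q) = -0.16029 + 0.88656 - 0.18184 + 0.12906 = 0.67349 ≈ 0.6735 bits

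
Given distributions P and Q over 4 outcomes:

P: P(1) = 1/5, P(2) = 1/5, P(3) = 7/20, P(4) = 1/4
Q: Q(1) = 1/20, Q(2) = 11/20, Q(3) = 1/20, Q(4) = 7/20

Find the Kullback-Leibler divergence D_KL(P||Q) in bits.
0.9693 bits

D_KL(P||Q) = Σ P(x) log₂(P(x)/Q(x))

Computing term by term:
  P(1)·log₂(P(1)/Q(1)) = (1/5)·log₂((1/5)/(1/20)) = 0.40000
  P(2)·log₂(P(2)/Q(2)) = (1/5)·log₂((1/5)/(11/20)) = -0.29189
  P(3)·log₂(P(3)/Q(3)) = (7/20)·log₂((7/20)/(1/20)) = 0.98257
  P(4)·log₂(P(4)/Q(4)) = (1/4)·log₂((1/4)/(7/20)) = -0.12136

D_KL(P||Q) = 0.40000 - 0.29189 + 0.98257 - 0.12136 = 0.96932 ≈ 0.9693 bits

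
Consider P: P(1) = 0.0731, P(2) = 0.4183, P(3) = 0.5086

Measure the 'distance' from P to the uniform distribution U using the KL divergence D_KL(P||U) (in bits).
0.2870 bits

U(i) = 1/3 for all i

D_KL(P||U) = Σ P(x) log₂(P(x) / (1/3))
           = Σ P(x) log₂(P(x)) + log₂(3)
           = log₂(3) - H(P)

H(P) = -Σ P(x) log₂(P(x)):
  -P(1)·log₂(P(1)) = -(0.0731)·log₂(0.0731) = 0.27588
  -P(2)·log₂(P(2)) = -(0.4183)·log₂(0.4183) = 0.52597
  -P(3)·log₂(P(3)) = -(0.5086)·log₂(0.5086) = 0.49609
H(P) = 0.27588 + 0.52597 + 0.49609 = 1.29794 bits

log₂(3) = 1.58496 bits

D_KL(P||U) = 1.58496 - 1.29794 = 0.28702 ≈ 0.2870 bits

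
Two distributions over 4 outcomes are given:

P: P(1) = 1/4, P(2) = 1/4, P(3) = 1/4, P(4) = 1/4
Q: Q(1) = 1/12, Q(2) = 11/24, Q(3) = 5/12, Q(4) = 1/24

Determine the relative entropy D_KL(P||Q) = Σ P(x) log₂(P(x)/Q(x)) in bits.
0.6396 bits

D_KL(P||Q) = Σ P(x) log₂(P(x)/Q(x))

Computing term by term:
  P(1)·log₂(P(1)/Q(1)) = (1/4)·log₂((1/4)/(1/12)) = 0.39624
  P(2)·log₂(P(2)/Q(2)) = (1/4)·log₂((1/4)/(11/24)) = -0.21862
  P(3)·log₂(P(3)/Q(3)) = (1/4)·log₂((1/4)/(5/12)) = -0.18424
  P(4)·log₂(P(4)/Q(4)) = (1/4)·log₂((1/4)/(1/24)) = 0.64624

D_KL(P||Q) = 0.39624 - 0.21862 - 0.18424 + 0.64624 = 0.63962 ≈ 0.6396 bits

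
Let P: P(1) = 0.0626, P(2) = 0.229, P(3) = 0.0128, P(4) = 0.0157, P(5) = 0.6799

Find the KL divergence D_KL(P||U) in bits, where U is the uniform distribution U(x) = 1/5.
1.0317 bits

U(i) = 1/5 for all i

D_KL(P||U) = Σ P(x) log₂(P(x) / (1/5))
           = Σ P(x) log₂(P(x)) + log₂(5)
           = log₂(5) - H(P)

H(P) = -Σ P(x) log₂(P(x)):
  -P(1)·log₂(P(1)) = -(0.0626)·log₂(0.0626) = 0.25026
  -P(2)·log₂(P(2)) = -(0.229)·log₂(0.229) = 0.48699
  -P(3)·log₂(P(3)) = -(0.0128)·log₂(0.0128) = 0.08048
  -P(4)·log₂(P(4)) = -(0.0157)·log₂(0.0157) = 0.09409
  -P(5)·log₂(P(5)) = -(0.6799)·log₂(0.6799) = 0.37844
H(P) = 0.25026 + 0.48699 + 0.08048 + 0.09409 + 0.37844 = 1.29026 bits

log₂(5) = 2.32193 bits

D_KL(P||U) = 2.32193 - 1.29026 = 1.03167 ≈ 1.0317 bits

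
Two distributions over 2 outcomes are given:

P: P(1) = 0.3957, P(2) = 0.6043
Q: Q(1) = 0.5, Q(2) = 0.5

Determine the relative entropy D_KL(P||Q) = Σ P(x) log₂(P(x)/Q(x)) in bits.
0.0316 bits

D_KL(P||Q) = Σ P(x) log₂(P(x)/Q(x))

Computing term by term:
  P(1)·log₂(P(1)/Q(1)) = 0.3957·log₂(0.3957/0.5) = -0.13356
  P(2)·log₂(P(2)/Q(2)) = 0.6043·log₂(0.6043/0.5) = 0.16518

D_KL(P||Q) = -0.13356 + 0.16518 = 0.03162 ≈ 0.0316 bits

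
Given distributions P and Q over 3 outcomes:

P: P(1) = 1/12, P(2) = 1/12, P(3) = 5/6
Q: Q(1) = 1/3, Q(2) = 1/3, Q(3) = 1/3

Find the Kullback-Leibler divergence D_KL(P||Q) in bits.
0.7683 bits

D_KL(P||Q) = Σ P(x) log₂(P(x)/Q(x))

Computing term by term:
  P(1)·log₂(P(1)/Q(1)) = (1/12)·log₂((1/12)/(1/3)) = -0.16667
  P(2)·log₂(P(2)/Q(2)) = (1/12)·log₂((1/12)/(1/3)) = -0.16667
  P(3)·log₂(P(3)/Q(3)) = (5/6)·log₂((5/6)/(1/3)) = 1.10161

D_KL(P||Q) = -0.16667 - 0.16667 + 1.10161 = 0.76827 ≈ 0.7683 bits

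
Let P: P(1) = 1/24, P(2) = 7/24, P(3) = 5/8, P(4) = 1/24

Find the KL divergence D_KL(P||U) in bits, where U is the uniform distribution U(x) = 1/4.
0.6757 bits

U(i) = 1/4 for all i

D_KL(P||U) = Σ P(x) log₂(P(x) / (1/4))
           = Σ P(x) log₂(P(x)) + log₂(4)
           = log₂(4) - H(P)

H(P) = -Σ P(x) log₂(P(x)):
  -P(1)·log₂(P(1)) = -(1/24)·log₂(1/24) = 0.19104
  -P(2)·log₂(P(2)) = -(7/24)·log₂(7/24) = 0.51847
  -P(3)·log₂(P(3)) = -(5/8)·log₂(5/8) = 0.42379
  -P(4)·log₂(P(4)) = -(1/24)·log₂(1/24) = 0.19104
H(P) = 0.19104 + 0.51847 + 0.42379 + 0.19104 = 1.32434 bits

log₂(4) = 2.00000 bits

D_KL(P||U) = 2.00000 - 1.32434 = 0.67566 ≈ 0.6757 bits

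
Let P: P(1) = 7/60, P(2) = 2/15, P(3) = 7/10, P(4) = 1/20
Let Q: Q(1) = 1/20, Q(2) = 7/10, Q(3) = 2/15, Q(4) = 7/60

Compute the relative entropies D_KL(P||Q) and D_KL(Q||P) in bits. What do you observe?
D_KL(P||Q) = 1.4371 bits, D_KL(Q||P) = 1.4371 bits. The two directions give the same value here, because Q is a self-inverse relabeling of P; in general KL divergence is asymmetric.

D_KL(P||Q) = Σ P(x) log₂(P(x)/Q(x))

Computing term by term:
  P(1)·log₂(P(1)/Q(1)) = (7/60)·log₂((7/60)/(1/20)) = 0.14261
  P(2)·log₂(P(2)/Q(2)) = (2/15)·log₂((2/15)/(7/10)) = -0.31898
  P(3)·log₂(P(3)/Q(3)) = (7/10)·log₂((7/10)/(2/15)) = 1.67462
  P(4)·log₂(P(4)/Q(4)) = (1/20)·log₂((1/20)/(7/60)) = -0.06112

D_KL(P||Q) = 0.14261 - 0.31898 + 1.67462 - 0.06112 = 1.43713 ≈ 1.4371 bits

D_KL(Q||P) = Σ Q(x) log₂(Q(x)/P(x))

Computing term by term:
  Q(1)·log₂(Q(1)/P(1)) = (1/20)·log₂((1/20)/(7/60)) = -0.06112
  Q(2)·log₂(Q(2)/P(2)) = (7/10)·log₂((7/10)/(2/15)) = 1.67462
  Q(3)·log₂(Q(3)/P(3)) = (2/15)·log₂((2/15)/(7/10)) = -0.31898
  Q(4)·log₂(Q(4)/P(4)) = (7/60)·log₂((7/60)/(1/20)) = 0.14261

D_KL(Q||P) = -0.06112 + 1.67462 - 0.31898 + 0.14261 = 1.43713 ≈ 1.4371 bits

These ARE equal here. Q is P with outcomes relabeled (Q(1) = P(4), Q(2) = P(3), Q(3) = P(2), Q(4) = P(1)) by a relabeling that is its own inverse, so the two sums contain exactly the same terms in a different order. This is a special case — KL divergence is not symmetric in general: D_KL(P||Q) ≠ D_KL(Q||P) for most P, Q.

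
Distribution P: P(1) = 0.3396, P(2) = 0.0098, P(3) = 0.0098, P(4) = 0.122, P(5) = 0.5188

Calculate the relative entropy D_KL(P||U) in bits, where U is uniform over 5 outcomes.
0.8006 bits

U(i) = 1/5 for all i

D_KL(P||U) = Σ P(x) log₂(P(x) / (1/5))
           = Σ P(x) log₂(P(x)) + log₂(5)
           = log₂(5) - H(P)

H(P) = -Σ P(x) log₂(P(x)):
  -P(1)·log₂(P(1)) = -(0.3396)·log₂(0.3396) = 0.52913
  -P(2)·log₂(P(2)) = -(0.0098)·log₂(0.0098) = 0.06540
  -P(3)·log₂(P(3)) = -(0.0098)·log₂(0.0098) = 0.06540
  -P(4)·log₂(P(4)) = -(0.122)·log₂(0.122) = 0.37028
  -P(5)·log₂(P(5)) = -(0.5188)·log₂(0.5188) = 0.49117
H(P) = 0.52913 + 0.06540 + 0.06540 + 0.37028 + 0.49117 = 1.52138 bits

log₂(5) = 2.32193 bits

D_KL(P||U) = 2.32193 - 1.52138 = 0.80055 ≈ 0.8006 bits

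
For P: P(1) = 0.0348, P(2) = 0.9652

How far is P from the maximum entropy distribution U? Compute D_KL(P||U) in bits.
0.7821 bits

U(i) = 1/2 for all i

D_KL(P||U) = Σ P(x) log₂(P(x) / (1/2))
           = Σ P(x) log₂(P(x)) + log₂(2)
           = log₂(2) - H(P)

H(P) = -Σ P(x) log₂(P(x)):
  -P(1)·log₂(P(1)) = -(0.0348)·log₂(0.0348) = 0.16860
  -P(2)·log₂(P(2)) = -(0.9652)·log₂(0.9652) = 0.04932
H(P) = 0.16860 + 0.04932 = 0.21792 bits

log₂(2) = 1.00000 bits

D_KL(P||U) = 1.00000 - 0.21792 = 0.78208 ≈ 0.7821 bits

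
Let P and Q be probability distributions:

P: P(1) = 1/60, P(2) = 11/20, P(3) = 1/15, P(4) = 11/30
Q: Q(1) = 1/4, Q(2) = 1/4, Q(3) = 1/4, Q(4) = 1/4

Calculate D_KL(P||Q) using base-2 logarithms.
0.6360 bits

D_KL(P||Q) = Σ P(x) log₂(P(x)/Q(x))

Computing term by term:
  P(1)·log₂(P(1)/Q(1)) = (1/60)·log₂((1/60)/(1/4)) = -0.06511
  P(2)·log₂(P(2)/Q(2)) = (11/20)·log₂((11/20)/(1/4)) = 0.62563
  P(3)·log₂(P(3)/Q(3)) = (1/15)·log₂((1/15)/(1/4)) = -0.12713
  P(4)·log₂(P(4)/Q(4)) = (11/30)·log₂((11/30)/(1/4)) = 0.20260

D_KL(P||Q) = -0.06511 + 0.62563 - 0.12713 + 0.20260 = 0.63599 ≈ 0.6360 bits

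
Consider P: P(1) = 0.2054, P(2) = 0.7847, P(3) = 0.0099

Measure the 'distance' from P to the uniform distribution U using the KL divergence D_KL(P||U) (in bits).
0.7755 bits

U(i) = 1/3 for all i

D_KL(P||U) = Σ P(x) log₂(P(x) / (1/3))
           = Σ P(x) log₂(P(x)) + log₂(3)
           = log₂(3) - H(P)

H(P) = -Σ P(x) log₂(P(x)):
  -P(1)·log₂(P(1)) = -(0.2054)·log₂(0.2054) = 0.46903
  -P(2)·log₂(P(2)) = -(0.7847)·log₂(0.7847) = 0.27448
  -P(3)·log₂(P(3)) = -(0.0099)·log₂(0.0099) = 0.06592
H(P) = 0.46903 + 0.27448 + 0.06592 = 0.80943 bits

log₂(3) = 1.58496 bits

D_KL(P||U) = 1.58496 - 0.80943 = 0.77553 ≈ 0.7755 bits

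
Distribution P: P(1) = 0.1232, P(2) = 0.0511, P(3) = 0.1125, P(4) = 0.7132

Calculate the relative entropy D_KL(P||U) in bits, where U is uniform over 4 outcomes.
0.7062 bits

U(i) = 1/4 for all i

D_KL(P||U) = Σ P(x) log₂(P(x) / (1/4))
           = Σ P(x) log₂(P(x)) + log₂(4)
           = log₂(4) - H(P)

H(P) = -Σ P(x) log₂(P(x)):
  -P(1)·log₂(P(1)) = -(0.1232)·log₂(0.1232) = 0.37218
  -P(2)·log₂(P(2)) = -(0.0511)·log₂(0.0511) = 0.21925
  -P(3)·log₂(P(3)) = -(0.1125)·log₂(0.1125) = 0.35460
  -P(4)·log₂(P(4)) = -(0.7132)·log₂(0.7132) = 0.34777
H(P) = 0.37218 + 0.21925 + 0.35460 + 0.34777 = 1.29380 bits

log₂(4) = 2.00000 bits

D_KL(P||U) = 2.00000 - 1.29380 = 0.70620 ≈ 0.7062 bits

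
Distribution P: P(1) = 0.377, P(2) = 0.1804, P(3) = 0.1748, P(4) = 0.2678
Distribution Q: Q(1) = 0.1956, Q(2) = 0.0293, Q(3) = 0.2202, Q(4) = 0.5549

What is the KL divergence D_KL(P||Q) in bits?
0.4902 bits

D_KL(P||Q) = Σ P(x) log₂(P(x)/Q(x))

Computing term by term:
  P(1)·log₂(P(1)/Q(1)) = 0.377·log₂(0.377/0.1956) = 0.35689
  P(2)·log₂(P(2)/Q(2)) = 0.1804·log₂(0.1804/0.0293) = 0.47305
  P(3)·log₂(P(3)/Q(3)) = 0.1748·log₂(0.1748/0.2202) = -0.05823
  P(4)·log₂(P(4)/Q(4)) = 0.2678·log₂(0.2678/0.5549) = -0.28148

D_KL(P||Q) = 0.35689 + 0.47305 - 0.05823 - 0.28148 = 0.49023 ≈ 0.4902 bits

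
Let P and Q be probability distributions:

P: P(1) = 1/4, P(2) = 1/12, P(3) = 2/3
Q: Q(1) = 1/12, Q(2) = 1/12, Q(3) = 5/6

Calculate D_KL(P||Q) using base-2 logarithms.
0.1816 bits

D_KL(P||Q) = Σ P(x) log₂(P(x)/Q(x))

Computing term by term:
  P(1)·log₂(P(1)/Q(1)) = (1/4)·log₂((1/4)/(1/12)) = 0.39624
  P(2)·log₂(P(2)/Q(2)) = (1/12)·log₂((1/12)/(1/12)) = 0.00000
  P(3)·log₂(P(3)/Q(3)) = (2/3)·log₂((2/3)/(5/6)) = -0.21462

D_KL(P||Q) = 0.39624 + 0.00000 - 0.21462 = 0.18162 ≈ 0.1816 bits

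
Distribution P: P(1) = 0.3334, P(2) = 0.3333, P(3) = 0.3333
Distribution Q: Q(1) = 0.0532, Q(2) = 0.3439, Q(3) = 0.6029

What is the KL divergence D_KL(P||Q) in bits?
0.5827 bits

D_KL(P||Q) = Σ P(x) log₂(P(x)/Q(x))

Computing term by term:
  P(1)·log₂(P(1)/Q(1)) = 0.3334·log₂(0.3334/0.0532) = 0.88276
  P(2)·log₂(P(2)/Q(2)) = 0.3333·log₂(0.3333/0.3439) = -0.01505
  P(3)·log₂(P(3)/Q(3)) = 0.3333·log₂(0.3333/0.6029) = -0.28500

D_KL(P||Q) = 0.88276 - 0.01505 - 0.28500 = 0.58271 ≈ 0.5827 bits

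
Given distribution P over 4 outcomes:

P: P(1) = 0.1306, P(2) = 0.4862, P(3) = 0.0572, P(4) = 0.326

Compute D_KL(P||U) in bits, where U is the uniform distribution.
0.3474 bits

U(i) = 1/4 for all i

D_KL(P||U) = Σ P(x) log₂(P(x) / (1/4))
           = Σ P(x) log₂(P(x)) + log₂(4)
           = log₂(4) - H(P)

H(P) = -Σ P(x) log₂(P(x)):
  -P(1)·log₂(P(1)) = -(0.1306)·log₂(0.1306) = 0.38354
  -P(2)·log₂(P(2)) = -(0.4862)·log₂(0.4862) = 0.50583
  -P(3)·log₂(P(3)) = -(0.0572)·log₂(0.0572) = 0.23611
  -P(4)·log₂(P(4)) = -(0.326)·log₂(0.326) = 0.52716
H(P) = 0.38354 + 0.50583 + 0.23611 + 0.52716 = 1.65264 bits

log₂(4) = 2.00000 bits

D_KL(P||U) = 2.00000 - 1.65264 = 0.34736 ≈ 0.3474 bits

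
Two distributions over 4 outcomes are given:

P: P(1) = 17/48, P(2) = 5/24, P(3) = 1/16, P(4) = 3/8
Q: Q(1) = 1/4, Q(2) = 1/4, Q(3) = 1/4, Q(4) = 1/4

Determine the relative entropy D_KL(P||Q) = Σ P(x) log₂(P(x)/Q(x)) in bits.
0.2175 bits

D_KL(P||Q) = Σ P(x) log₂(P(x)/Q(x))

Computing term by term:
  P(1)·log₂(P(1)/Q(1)) = (17/48)·log₂((17/48)/(1/4)) = 0.17797
  P(2)·log₂(P(2)/Q(2)) = (5/24)·log₂((5/24)/(1/4)) = -0.05480
  P(3)·log₂(P(3)/Q(3)) = (1/16)·log₂((1/16)/(1/4)) = -0.12500
  P(4)·log₂(P(4)/Q(4)) = (3/8)·log₂((3/8)/(1/4)) = 0.21936

D_KL(P||Q) = 0.17797 - 0.05480 - 0.12500 + 0.21936 = 0.21753 ≈ 0.2175 bits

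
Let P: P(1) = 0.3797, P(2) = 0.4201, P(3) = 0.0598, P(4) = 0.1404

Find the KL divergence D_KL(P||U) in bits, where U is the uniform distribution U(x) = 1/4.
0.3032 bits

U(i) = 1/4 for all i

D_KL(P||U) = Σ P(x) log₂(P(x) / (1/4))
           = Σ P(x) log₂(P(x)) + log₂(4)
           = log₂(4) - H(P)

H(P) = -Σ P(x) log₂(P(x)):
  -P(1)·log₂(P(1)) = -(0.3797)·log₂(0.3797) = 0.53047
  -P(2)·log₂(P(2)) = -(0.4201)·log₂(0.4201) = 0.52563
  -P(3)·log₂(P(3)) = -(0.0598)·log₂(0.0598) = 0.24301
  -P(4)·log₂(P(4)) = -(0.1404)·log₂(0.1404) = 0.39767
H(P) = 0.53047 + 0.52563 + 0.24301 + 0.39767 = 1.69678 bits

log₂(4) = 2.00000 bits

D_KL(P||U) = 2.00000 - 1.69678 = 0.30322 ≈ 0.3032 bits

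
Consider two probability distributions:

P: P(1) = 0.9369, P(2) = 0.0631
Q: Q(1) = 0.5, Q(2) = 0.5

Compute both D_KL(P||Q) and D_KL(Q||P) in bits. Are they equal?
D_KL(P||Q) = 0.6604 bits, D_KL(Q||P) = 1.0401 bits. No, they are not equal.

D_KL(P||Q) = Σ P(x) log₂(P(x)/Q(x))

Computing term by term:
  P(1)·log₂(P(1)/Q(1)) = 0.9369·log₂(0.9369/0.5) = 0.84880
  P(2)·log₂(P(2)/Q(2)) = 0.0631·log₂(0.0631/0.5) = -0.18843

D_KL(P||Q) = 0.84880 - 0.18843 = 0.66037 ≈ 0.6604 bits

D_KL(Q||P) = Σ Q(x) log₂(Q(x)/P(x))

Computing term by term:
  Q(1)·log₂(Q(1)/P(1)) = 0.5·log₂(0.5/0.9369) = -0.45298
  Q(2)·log₂(Q(2)/P(2)) = 0.5·log₂(0.5/0.0631) = 1.49311

D_KL(Q||P) = -0.45298 + 1.49311 = 1.04013 ≈ 1.0401 bits

These are NOT equal (difference: 0.3797 bits). KL divergence is asymmetric: D_KL(P||Q) ≠ D_KL(Q||P) in general.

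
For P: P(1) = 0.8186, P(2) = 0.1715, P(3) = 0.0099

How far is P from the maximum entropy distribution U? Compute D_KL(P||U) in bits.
0.8464 bits

U(i) = 1/3 for all i

D_KL(P||U) = Σ P(x) log₂(P(x) / (1/3))
           = Σ P(x) log₂(P(x)) + log₂(3)
           = log₂(3) - H(P)

H(P) = -Σ P(x) log₂(P(x)):
  -P(1)·log₂(P(1)) = -(0.8186)·log₂(0.8186) = 0.23639
  -P(2)·log₂(P(2)) = -(0.1715)·log₂(0.1715) = 0.43625
  -P(3)·log₂(P(3)) = -(0.0099)·log₂(0.0099) = 0.06592
H(P) = 0.23639 + 0.43625 + 0.06592 = 0.73856 bits

log₂(3) = 1.58496 bits

D_KL(P||U) = 1.58496 - 0.73856 = 0.84640 ≈ 0.8464 bits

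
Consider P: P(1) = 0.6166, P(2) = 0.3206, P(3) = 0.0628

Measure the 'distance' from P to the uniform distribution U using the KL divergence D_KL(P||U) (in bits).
0.3779 bits

U(i) = 1/3 for all i

D_KL(P||U) = Σ P(x) log₂(P(x) / (1/3))
           = Σ P(x) log₂(P(x)) + log₂(3)
           = log₂(3) - H(P)

H(P) = -Σ P(x) log₂(P(x)):
  -P(1)·log₂(P(1)) = -(0.6166)·log₂(0.6166) = 0.43014
  -P(2)·log₂(P(2)) = -(0.3206)·log₂(0.3206) = 0.52615
  -P(3)·log₂(P(3)) = -(0.0628)·log₂(0.0628) = 0.25077
H(P) = 0.43014 + 0.52615 + 0.25077 = 1.20706 bits

log₂(3) = 1.58496 bits

D_KL(P||U) = 1.58496 - 1.20706 = 0.37790 ≈ 0.3779 bits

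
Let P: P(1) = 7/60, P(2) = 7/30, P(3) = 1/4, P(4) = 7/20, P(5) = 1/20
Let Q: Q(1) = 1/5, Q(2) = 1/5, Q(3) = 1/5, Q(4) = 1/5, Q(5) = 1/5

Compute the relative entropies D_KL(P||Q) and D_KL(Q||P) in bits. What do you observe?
D_KL(P||Q) = 0.2242 bits, D_KL(Q||P) = 0.2852 bits. The two directions give different values (D_KL(Q||P) exceeds D_KL(P||Q) by 0.0610 bits): KL divergence is asymmetric.

D_KL(P||Q) = Σ P(x) log₂(P(x)/Q(x))

Computing term by term:
  P(1)·log₂(P(1)/Q(1)) = (7/60)·log₂((7/60)/(1/5)) = -0.09072
  P(2)·log₂(P(2)/Q(2)) = (7/30)·log₂((7/30)/(1/5)) = 0.05189
  P(3)·log₂(P(3)/Q(3)) = (1/4)·log₂((1/4)/(1/5)) = 0.08048
  P(4)·log₂(P(4)/Q(4)) = (7/20)·log₂((7/20)/(1/5)) = 0.28257
  P(5)·log₂(P(5)/Q(5)) = (1/20)·log₂((1/20)/(1/5)) = -0.10000

D_KL(P||Q) = -0.09072 + 0.05189 + 0.08048 + 0.28257 - 0.10000 = 0.22422 ≈ 0.2242 bits

D_KL(Q||P) = Σ Q(x) log₂(Q(x)/P(x))

Computing term by term:
  Q(1)·log₂(Q(1)/P(1)) = (1/5)·log₂((1/5)/(7/60)) = 0.15552
  Q(2)·log₂(Q(2)/P(2)) = (1/5)·log₂((1/5)/(7/30)) = -0.04448
  Q(3)·log₂(Q(3)/P(3)) = (1/5)·log₂((1/5)/(1/4)) = -0.06439
  Q(4)·log₂(Q(4)/P(4)) = (1/5)·log₂((1/5)/(7/20)) = -0.16147
  Q(5)·log₂(Q(5)/P(5)) = (1/5)·log₂((1/5)/(1/20)) = 0.40000

D_KL(Q||P) = 0.15552 - 0.04448 - 0.06439 - 0.16147 + 0.40000 = 0.28518 ≈ 0.2852 bits

These are NOT equal (difference: 0.0610 bits). KL divergence is asymmetric: D_KL(P||Q) ≠ D_KL(Q||P) in general.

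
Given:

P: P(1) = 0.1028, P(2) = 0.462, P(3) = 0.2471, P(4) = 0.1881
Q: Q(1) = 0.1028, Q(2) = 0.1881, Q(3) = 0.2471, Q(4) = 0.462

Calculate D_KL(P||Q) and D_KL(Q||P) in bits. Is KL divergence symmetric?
D_KL(P||Q) = 0.3551 bits, D_KL(Q||P) = 0.3551 bits. The two values coincide for this particular pair, but no — KL divergence is not symmetric in general.

D_KL(P||Q) = Σ P(x) log₂(P(x)/Q(x))

Computing term by term:
  P(1)·log₂(P(1)/Q(1)) = 0.1028·log₂(0.1028/0.1028) = 0.00000
  P(2)·log₂(P(2)/Q(2)) = 0.462·log₂(0.462/0.1881) = 0.59893
  P(3)·log₂(P(3)/Q(3)) = 0.2471·log₂(0.2471/0.2471) = 0.00000
  P(4)·log₂(P(4)/Q(4)) = 0.1881·log₂(0.1881/0.462) = -0.24385

D_KL(P||Q) = 0.00000 + 0.59893 + 0.00000 - 0.24385 = 0.35508 ≈ 0.3551 bits

D_KL(Q||P) = Σ Q(x) log₂(Q(x)/P(x))

Computing term by term:
  Q(1)·log₂(Q(1)/P(1)) = 0.1028·log₂(0.1028/0.1028) = 0.00000
  Q(2)·log₂(Q(2)/P(2)) = 0.1881·log₂(0.1881/0.462) = -0.24385
  Q(3)·log₂(Q(3)/P(3)) = 0.2471·log₂(0.2471/0.2471) = 0.00000
  Q(4)·log₂(Q(4)/P(4)) = 0.462·log₂(0.462/0.1881) = 0.59893

D_KL(Q||P) = 0.00000 - 0.24385 + 0.00000 + 0.59893 = 0.35508 ≈ 0.3551 bits

These ARE equal here. Q is P with outcomes relabeled (Q(2) = P(4), Q(4) = P(2)) by a relabeling that is its own inverse, so the two sums contain exactly the same terms in a different order. This is a special case — KL divergence is not symmetric in general: D_KL(P||Q) ≠ D_KL(Q||P) for most P, Q.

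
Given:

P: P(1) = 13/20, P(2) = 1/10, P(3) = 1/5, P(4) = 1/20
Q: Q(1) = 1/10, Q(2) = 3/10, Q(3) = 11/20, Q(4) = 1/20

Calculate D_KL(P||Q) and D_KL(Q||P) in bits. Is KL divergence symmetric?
D_KL(P||Q) = 1.3049 bits, D_KL(Q||P) = 1.0081 bits. No, KL divergence is not symmetric.

D_KL(P||Q) = Σ P(x) log₂(P(x)/Q(x))

Computing term by term:
  P(1)·log₂(P(1)/Q(1)) = (13/20)·log₂((13/20)/(1/10)) = 1.75529
  P(2)·log₂(P(2)/Q(2)) = (1/10)·log₂((1/10)/(3/10)) = -0.15850
  P(3)·log₂(P(3)/Q(3)) = (1/5)·log₂((1/5)/(11/20)) = -0.29189
  P(4)·log₂(P(4)/Q(4)) = (1/20)·log₂((1/20)/(1/20)) = 0.00000

D_KL(P||Q) = 1.75529 - 0.15850 - 0.29189 + 0.00000 = 1.30490 ≈ 1.3049 bits

D_KL(Q||P) = Σ Q(x) log₂(Q(x)/P(x))

Computing term by term:
  Q(1)·log₂(Q(1)/P(1)) = (1/10)·log₂((1/10)/(13/20)) = -0.27004
  Q(2)·log₂(Q(2)/P(2)) = (3/10)·log₂((3/10)/(1/10)) = 0.47549
  Q(3)·log₂(Q(3)/P(3)) = (11/20)·log₂((11/20)/(1/5)) = 0.80269
  Q(4)·log₂(Q(4)/P(4)) = (1/20)·log₂((1/20)/(1/20)) = 0.00000

D_KL(Q||P) = -0.27004 + 0.47549 + 0.80269 + 0.00000 = 1.00814 ≈ 1.0081 bits

These are NOT equal (difference: 0.2968 bits). KL divergence is asymmetric: D_KL(P||Q) ≠ D_KL(Q||P) in general.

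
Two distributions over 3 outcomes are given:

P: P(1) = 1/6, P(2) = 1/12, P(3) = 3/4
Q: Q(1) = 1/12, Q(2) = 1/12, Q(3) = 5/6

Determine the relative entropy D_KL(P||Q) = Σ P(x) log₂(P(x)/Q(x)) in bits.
0.0527 bits

D_KL(P||Q) = Σ P(x) log₂(P(x)/Q(x))

Computing term by term:
  P(1)·log₂(P(1)/Q(1)) = (1/6)·log₂((1/6)/(1/12)) = 0.16667
  P(2)·log₂(P(2)/Q(2)) = (1/12)·log₂((1/12)/(1/12)) = 0.00000
  P(3)·log₂(P(3)/Q(3)) = (3/4)·log₂((3/4)/(5/6)) = -0.11400

D_KL(P||Q) = 0.16667 + 0.00000 - 0.11400 = 0.05267 ≈ 0.0527 bits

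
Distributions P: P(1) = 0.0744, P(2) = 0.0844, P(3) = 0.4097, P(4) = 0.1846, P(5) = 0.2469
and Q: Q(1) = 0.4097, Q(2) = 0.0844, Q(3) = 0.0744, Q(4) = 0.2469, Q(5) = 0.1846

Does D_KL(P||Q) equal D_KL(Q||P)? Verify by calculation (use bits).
D_KL(P||Q) = 0.8514 bits, D_KL(Q||P) = 0.8514 bits. Yes — for this pair D_KL(P||Q) = D_KL(Q||P).

D_KL(P||Q) = Σ P(x) log₂(P(x)/Q(x))

Computing term by term:
  P(1)·log₂(P(1)/Q(1)) = 0.0744·log₂(0.0744/0.4097) = -0.18311
  P(2)·log₂(P(2)/Q(2)) = 0.0844·log₂(0.0844/0.0844) = 0.00000
  P(3)·log₂(P(3)/Q(3)) = 0.4097·log₂(0.4097/0.0744) = 1.00835
  P(4)·log₂(P(4)/Q(4)) = 0.1846·log₂(0.1846/0.2469) = -0.07744
  P(5)·log₂(P(5)/Q(5)) = 0.2469·log₂(0.2469/0.1846) = 0.10358

D_KL(P||Q) = -0.18311 + 0.00000 + 1.00835 - 0.07744 + 0.10358 = 0.85138 ≈ 0.8514 bits

D_KL(Q||P) = Σ Q(x) log₂(Q(x)/P(x))

Computing term by term:
  Q(1)·log₂(Q(1)/P(1)) = 0.4097·log₂(0.4097/0.0744) = 1.00835
  Q(2)·log₂(Q(2)/P(2)) = 0.0844·log₂(0.0844/0.0844) = 0.00000
  Q(3)·log₂(Q(3)/P(3)) = 0.0744·log₂(0.0744/0.4097) = -0.18311
  Q(4)·log₂(Q(4)/P(4)) = 0.2469·log₂(0.2469/0.1846) = 0.10358
  Q(5)·log₂(Q(5)/P(5)) = 0.1846·log₂(0.1846/0.2469) = -0.07744

D_KL(Q||P) = 1.00835 + 0.00000 - 0.18311 + 0.10358 - 0.07744 = 0.85138 ≈ 0.8514 bits

These ARE equal here. Q is P with outcomes relabeled (Q(1) = P(3), Q(3) = P(1), Q(4) = P(5), Q(5) = P(4)) by a relabeling that is its own inverse, so the two sums contain exactly the same terms in a different order. This is a special case — KL divergence is not symmetric in general: D_KL(P||Q) ≠ D_KL(Q||P) for most P, Q.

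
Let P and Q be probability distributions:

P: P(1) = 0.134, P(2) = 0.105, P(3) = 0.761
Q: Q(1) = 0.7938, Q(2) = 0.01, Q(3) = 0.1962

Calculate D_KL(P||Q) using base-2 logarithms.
1.5005 bits

D_KL(P||Q) = Σ P(x) log₂(P(x)/Q(x))

Computing term by term:
  P(1)·log₂(P(1)/Q(1)) = 0.134·log₂(0.134/0.7938) = -0.34392
  P(2)·log₂(P(2)/Q(2)) = 0.105·log₂(0.105/0.01) = 0.35619
  P(3)·log₂(P(3)/Q(3)) = 0.761·log₂(0.761/0.1962) = 1.48819

D_KL(P||Q) = -0.34392 + 0.35619 + 1.48819 = 1.50046 ≈ 1.5005 bits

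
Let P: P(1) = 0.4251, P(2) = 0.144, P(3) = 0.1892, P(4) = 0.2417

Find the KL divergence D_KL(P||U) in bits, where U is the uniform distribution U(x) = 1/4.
0.1231 bits

U(i) = 1/4 for all i

D_KL(P||U) = Σ P(x) log₂(P(x) / (1/4))
           = Σ P(x) log₂(P(x)) + log₂(4)
           = log₂(4) - H(P)

H(P) = -Σ P(x) log₂(P(x)):
  -P(1)·log₂(P(1)) = -(0.4251)·log₂(0.4251) = 0.52463
  -P(2)·log₂(P(2)) = -(0.144)·log₂(0.144) = 0.40260
  -P(3)·log₂(P(3)) = -(0.1892)·log₂(0.1892) = 0.45446
  -P(4)·log₂(P(4)) = -(0.2417)·log₂(0.2417) = 0.49517
H(P) = 0.52463 + 0.40260 + 0.45446 + 0.49517 = 1.87686 bits

log₂(4) = 2.00000 bits

D_KL(P||U) = 2.00000 - 1.87686 = 0.12314 ≈ 0.1231 bits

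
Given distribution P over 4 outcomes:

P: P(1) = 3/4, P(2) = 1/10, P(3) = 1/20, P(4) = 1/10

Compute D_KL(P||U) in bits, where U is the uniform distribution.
0.8082 bits

U(i) = 1/4 for all i

D_KL(P||U) = Σ P(x) log₂(P(x) / (1/4))
           = Σ P(x) log₂(P(x)) + log₂(4)
           = log₂(4) - H(P)

H(P) = -Σ P(x) log₂(P(x)):
  -P(1)·log₂(P(1)) = -(3/4)·log₂(3/4) = 0.31128
  -P(2)·log₂(P(2)) = -(1/10)·log₂(1/10) = 0.33219
  -P(3)·log₂(P(3)) = -(1/20)·log₂(1/20) = 0.21610
  -P(4)·log₂(P(4)) = -(1/10)·log₂(1/10) = 0.33219
H(P) = 0.31128 + 0.33219 + 0.21610 + 0.33219 = 1.19176 bits

log₂(4) = 2.00000 bits

D_KL(P||U) = 2.00000 - 1.19176 = 0.80824 ≈ 0.8082 bits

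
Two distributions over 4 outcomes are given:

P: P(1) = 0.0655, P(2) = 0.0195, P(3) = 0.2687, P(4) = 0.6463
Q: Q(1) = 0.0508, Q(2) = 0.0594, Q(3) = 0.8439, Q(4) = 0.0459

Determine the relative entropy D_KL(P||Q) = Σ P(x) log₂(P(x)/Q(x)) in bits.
2.0151 bits

D_KL(P||Q) = Σ P(x) log₂(P(x)/Q(x))

Computing term by term:
  P(1)·log₂(P(1)/Q(1)) = 0.0655·log₂(0.0655/0.0508) = 0.02402
  P(2)·log₂(P(2)/Q(2)) = 0.0195·log₂(0.0195/0.0594) = -0.03134
  P(3)·log₂(P(3)/Q(3)) = 0.2687·log₂(0.2687/0.8439) = -0.44364
  P(4)·log₂(P(4)/Q(4)) = 0.6463·log₂(0.6463/0.0459) = 2.46605

D_KL(P||Q) = 0.02402 - 0.03134 - 0.44364 + 2.46605 = 2.01509 ≈ 2.0151 bits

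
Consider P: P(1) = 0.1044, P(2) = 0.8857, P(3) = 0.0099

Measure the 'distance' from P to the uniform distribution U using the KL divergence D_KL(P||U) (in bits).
1.0236 bits

U(i) = 1/3 for all i

D_KL(P||U) = Σ P(x) log₂(P(x) / (1/3))
           = Σ P(x) log₂(P(x)) + log₂(3)
           = log₂(3) - H(P)

H(P) = -Σ P(x) log₂(P(x)):
  -P(1)·log₂(P(1)) = -(0.1044)·log₂(0.1044) = 0.34032
  -P(2)·log₂(P(2)) = -(0.8857)·log₂(0.8857) = 0.15509
  -P(3)·log₂(P(3)) = -(0.0099)·log₂(0.0099) = 0.06592
H(P) = 0.34032 + 0.15509 + 0.06592 = 0.56133 bits

log₂(3) = 1.58496 bits

D_KL(P||U) = 1.58496 - 0.56133 = 1.02363 ≈ 1.0236 bits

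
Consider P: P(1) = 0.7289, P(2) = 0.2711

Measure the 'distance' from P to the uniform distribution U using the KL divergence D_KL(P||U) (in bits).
0.1570 bits

U(i) = 1/2 for all i

D_KL(P||U) = Σ P(x) log₂(P(x) / (1/2))
           = Σ P(x) log₂(P(x)) + log₂(2)
           = log₂(2) - H(P)

H(P) = -Σ P(x) log₂(P(x)):
  -P(1)·log₂(P(1)) = -(0.7289)·log₂(0.7289) = 0.33253
  -P(2)·log₂(P(2)) = -(0.2711)·log₂(0.2711) = 0.51051
H(P) = 0.33253 + 0.51051 = 0.84304 bits

log₂(2) = 1.00000 bits

D_KL(P||U) = 1.00000 - 0.84304 = 0.15696 ≈ 0.1570 bits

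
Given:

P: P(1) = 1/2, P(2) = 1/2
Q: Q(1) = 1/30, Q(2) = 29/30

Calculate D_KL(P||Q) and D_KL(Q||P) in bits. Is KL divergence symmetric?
D_KL(P||Q) = 1.4779 bits, D_KL(Q||P) = 0.7892 bits. No, KL divergence is not symmetric.

D_KL(P||Q) = Σ P(x) log₂(P(x)/Q(x))

Computing term by term:
  P(1)·log₂(P(1)/Q(1)) = (1/2)·log₂((1/2)/(1/30)) = 1.95345
  P(2)·log₂(P(2)/Q(2)) = (1/2)·log₂((1/2)/(29/30)) = -0.47555

D_KL(P||Q) = 1.95345 - 0.47555 = 1.47790 ≈ 1.4779 bits

D_KL(Q||P) = Σ Q(x) log₂(Q(x)/P(x))

Computing term by term:
  Q(1)·log₂(Q(1)/P(1)) = (1/30)·log₂((1/30)/(1/2)) = -0.13023
  Q(2)·log₂(Q(2)/P(2)) = (29/30)·log₂((29/30)/(1/2)) = 0.91939

D_KL(Q||P) = -0.13023 + 0.91939 = 0.78916 ≈ 0.7892 bits

These are NOT equal (difference: 0.6887 bits). KL divergence is asymmetric: D_KL(P||Q) ≠ D_KL(Q||P) in general.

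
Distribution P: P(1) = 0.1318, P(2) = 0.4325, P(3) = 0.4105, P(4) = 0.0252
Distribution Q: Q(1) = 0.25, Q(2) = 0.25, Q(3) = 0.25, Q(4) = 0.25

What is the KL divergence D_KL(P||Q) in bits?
0.4306 bits

D_KL(P||Q) = Σ P(x) log₂(P(x)/Q(x))

Computing term by term:
  P(1)·log₂(P(1)/Q(1)) = 0.1318·log₂(0.1318/0.25) = -0.12173
  P(2)·log₂(P(2)/Q(2)) = 0.4325·log₂(0.4325/0.25) = 0.34201
  P(3)·log₂(P(3)/Q(3)) = 0.4105·log₂(0.4105/0.25) = 0.29369
  P(4)·log₂(P(4)/Q(4)) = 0.0252·log₂(0.0252/0.25) = -0.08342

D_KL(P||Q) = -0.12173 + 0.34201 + 0.29369 - 0.08342 = 0.43055 ≈ 0.4306 bits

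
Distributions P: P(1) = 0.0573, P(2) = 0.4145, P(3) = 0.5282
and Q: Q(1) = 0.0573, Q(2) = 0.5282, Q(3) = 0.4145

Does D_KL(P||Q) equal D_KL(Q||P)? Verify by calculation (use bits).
D_KL(P||Q) = 0.0398 bits, D_KL(Q||P) = 0.0398 bits. Yes — for this pair D_KL(P||Q) = D_KL(Q||P).

D_KL(P||Q) = Σ P(x) log₂(P(x)/Q(x))

Computing term by term:
  P(1)·log₂(P(1)/Q(1)) = 0.0573·log₂(0.0573/0.0573) = 0.00000
  P(2)·log₂(P(2)/Q(2)) = 0.4145·log₂(0.4145/0.5282) = -0.14496
  P(3)·log₂(P(3)/Q(3)) = 0.5282·log₂(0.5282/0.4145) = 0.18472

D_KL(P||Q) = 0.00000 - 0.14496 + 0.18472 = 0.03976 ≈ 0.0398 bits

D_KL(Q||P) = Σ Q(x) log₂(Q(x)/P(x))

Computing term by term:
  Q(1)·log₂(Q(1)/P(1)) = 0.0573·log₂(0.0573/0.0573) = 0.00000
  Q(2)·log₂(Q(2)/P(2)) = 0.5282·log₂(0.5282/0.4145) = 0.18472
  Q(3)·log₂(Q(3)/P(3)) = 0.4145·log₂(0.4145/0.5282) = -0.14496

D_KL(Q||P) = 0.00000 + 0.18472 - 0.14496 = 0.03976 ≈ 0.0398 bits

These ARE equal here. Q is P with outcomes relabeled (Q(2) = P(3), Q(3) = P(2)) by a relabeling that is its own inverse, so the two sums contain exactly the same terms in a different order. This is a special case — KL divergence is not symmetric in general: D_KL(P||Q) ≠ D_KL(Q||P) for most P, Q.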